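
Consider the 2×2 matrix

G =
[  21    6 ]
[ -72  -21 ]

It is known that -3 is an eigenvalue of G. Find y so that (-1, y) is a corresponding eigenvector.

We need (G + 3I)v = 0.
G + 3I = [[24, 6], [-72, -18]].
Row 1: (24)·-1 + (6)·y = 0
Row 2: (-72)·-1 + (-18)·y = 0
Solving gives y = 4.
Check: G·(-1, 4) = (3, -12) = -3·(-1, 4).

4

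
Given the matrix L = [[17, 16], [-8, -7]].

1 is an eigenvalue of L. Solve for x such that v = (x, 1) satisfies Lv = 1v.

We need (L - 1I)v = 0.
L - 1I = [[16, 16], [-8, -8]].
Row 1: (16)·x + (16)·1 = 0
Row 2: (-8)·x + (-8)·1 = 0
Solving gives x = -1.
Check: L·(-1, 1) = (-1, 1) = 1·(-1, 1).

-1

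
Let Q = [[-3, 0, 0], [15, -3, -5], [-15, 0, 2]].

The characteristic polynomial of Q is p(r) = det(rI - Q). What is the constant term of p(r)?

p(r) = r^3 + 4r^2 - 3r - 18.
The constant term is -18.

-18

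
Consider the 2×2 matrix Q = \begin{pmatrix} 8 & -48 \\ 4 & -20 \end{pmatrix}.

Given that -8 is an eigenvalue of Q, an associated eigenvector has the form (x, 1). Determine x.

We need (Q + 8I)v = 0.
Q + 8I = [[16, -48], [4, -12]].
Row 1: (16)·x + (-48)·1 = 0
Row 2: (4)·x + (-12)·1 = 0
Solving gives x = 3.
Check: Q·(3, 1) = (-24, -8) = -8·(3, 1).

3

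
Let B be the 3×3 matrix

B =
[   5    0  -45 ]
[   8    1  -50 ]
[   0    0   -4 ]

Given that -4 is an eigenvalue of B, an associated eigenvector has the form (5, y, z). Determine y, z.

We need (B + 4I)v = 0.
B + 4I = [[9, 0, -45], [8, 5, -50], [0, 0, 0]].
Row 1: (9)·5 + (0)·y + (-45)·z = 0
Row 2: (8)·5 + (5)·y + (-50)·z = 0
Row 3: (0)·5 + (0)·y + (0)·z = 0
Solving gives y = 2, z = 1.
Check: B·(5, 2, 1) = (-20, -8, -4) = -4·(5, 2, 1).

2, 1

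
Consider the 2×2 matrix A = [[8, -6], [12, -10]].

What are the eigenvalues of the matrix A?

-4, 2

det(A - sI) = (8 - s)(-10 - s) - (-6)·(12) = s^2 + 2s - 8.
This factors as (s + 4)·(s - 2) = 0.
Eigenvalues: -4, 2.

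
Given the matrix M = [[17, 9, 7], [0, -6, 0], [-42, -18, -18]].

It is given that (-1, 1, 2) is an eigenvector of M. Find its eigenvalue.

-6

Compute Mv: M·(-1, 1, 2) = (6, -6, -12).
Since Mv = λv, compare component 1: 6 = λ·-1, so λ = -6.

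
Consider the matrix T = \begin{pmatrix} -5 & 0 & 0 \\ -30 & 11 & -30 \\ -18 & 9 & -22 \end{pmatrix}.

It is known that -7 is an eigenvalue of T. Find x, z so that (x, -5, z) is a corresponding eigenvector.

We need (T + 7I)v = 0.
T + 7I = [[2, 0, 0], [-30, 18, -30], [-18, 9, -15]].
Row 1: (2)·x + (0)·-5 + (0)·z = 0
Row 2: (-30)·x + (18)·-5 + (-30)·z = 0
Row 3: (-18)·x + (9)·-5 + (-15)·z = 0
Solving gives x = 0, z = -3.
Check: T·(0, -5, -3) = (0, 35, 21) = -7·(0, -5, -3).

0, -3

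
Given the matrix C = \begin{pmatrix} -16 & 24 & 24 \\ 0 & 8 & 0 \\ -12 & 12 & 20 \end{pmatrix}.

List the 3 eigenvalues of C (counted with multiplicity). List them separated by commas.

-4, 8, 8

Set up det(lambda·I - C) = 0.
Expanding the 3×3 determinant: p(lambda) = lambda^3 - 12·lambda^2 + 256.
Rational-root test: lambda = 8 gives p(8) = 0.
Dividing by (lambda - 8) leaves lambda^2 - 4·lambda - 32.
The quadratic factors as (lambda + 4)·(lambda - 8).
Eigenvalues: -4, 8, 8.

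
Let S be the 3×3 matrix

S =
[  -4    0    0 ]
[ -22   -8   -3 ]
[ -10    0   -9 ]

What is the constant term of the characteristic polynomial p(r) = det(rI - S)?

288

p(0) = det(0·I − S) = det(−S) = (−1)^3·det(S).
det(S) = -288, so p(0) = 288.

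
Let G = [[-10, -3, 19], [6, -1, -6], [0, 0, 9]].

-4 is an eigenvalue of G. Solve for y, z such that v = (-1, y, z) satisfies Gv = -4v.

We need (G + 4I)v = 0.
G + 4I = [[-6, -3, 19], [6, 3, -6], [0, 0, 13]].
Row 1: (-6)·-1 + (-3)·y + (19)·z = 0
Row 2: (6)·-1 + (3)·y + (-6)·z = 0
Row 3: (0)·-1 + (0)·y + (13)·z = 0
Solving gives y = 2, z = 0.
Check: G·(-1, 2, 0) = (4, -8, 0) = -4·(-1, 2, 0).

2, 0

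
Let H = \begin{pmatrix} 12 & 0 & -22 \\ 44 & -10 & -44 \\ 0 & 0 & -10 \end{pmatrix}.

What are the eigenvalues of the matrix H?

-10, -10, 12

Compute the characteristic polynomial p(lambda) = det(lambda·I - H).
Cofactor expansion gives p(lambda) = lambda^3 + 8·lambda^2 - 140·lambda - 1200.
Rational-root test: lambda = -10 gives p(-10) = 0.
Dividing by (lambda + 10) leaves lambda^2 - 2·lambda - 120.
The quadratic factors as (lambda + 10)·(lambda - 12).
Eigenvalues: -10, -10, 12.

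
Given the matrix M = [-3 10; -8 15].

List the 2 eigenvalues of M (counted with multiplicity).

det(M - sI) = (-3 - s)(15 - s) - (10)·(-8) = s^2 - 12s + 35.
This factors as (s - 5)·(s - 7) = 0.
Eigenvalues: 5, 7.

5, 7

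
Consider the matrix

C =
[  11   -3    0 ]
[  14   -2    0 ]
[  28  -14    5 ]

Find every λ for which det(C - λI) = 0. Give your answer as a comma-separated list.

4, 5, 5

Compute the characteristic polynomial p(μ) = det(μI - C).
Expanding the 3×3 determinant: p(μ) = μ^3 - 14μ^2 + 65μ - 100.
Since p(4) = 0, μ = 4 is a root.
Factor out (μ - 4): p(μ) = (μ - 4)·(μ^2 - 10μ + 25).
The quadratic factor is (μ - 5)^2.
Eigenvalues: 4, 5, 5.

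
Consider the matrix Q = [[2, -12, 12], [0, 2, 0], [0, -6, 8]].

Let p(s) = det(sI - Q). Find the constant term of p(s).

-32

p(s) = s^3 - 12s^2 + 36s - 32.
The constant term is -32.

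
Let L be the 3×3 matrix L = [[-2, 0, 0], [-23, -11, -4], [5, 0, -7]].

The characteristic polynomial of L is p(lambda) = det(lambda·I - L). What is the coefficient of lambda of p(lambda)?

p(lambda) = lambda^3 + 20·lambda^2 + 113·lambda + 154.
The coefficient of lambda is 113.

113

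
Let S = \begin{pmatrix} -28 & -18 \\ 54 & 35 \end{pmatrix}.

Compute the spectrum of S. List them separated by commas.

det(S - tI) = (-28 - t)(35 - t) - (-18)·(54) = t^2 - 7t - 8.
This factors as (t + 1)·(t - 8) = 0.
Eigenvalues: -1, 8.

-1, 8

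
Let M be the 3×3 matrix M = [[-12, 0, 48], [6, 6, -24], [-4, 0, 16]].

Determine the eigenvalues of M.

The characteristic polynomial is p(μ) = det(μI - M).
Cofactor expansion gives p(μ) = μ^3 - 10μ^2 + 24μ.
Rational-root test: μ = 0 gives p(0) = 0.
Dividing by μ leaves μ^2 - 10μ + 24.
The quadratic factors as (μ - 4)·(μ - 6).
Eigenvalues: 0, 4, 6.

0, 4, 6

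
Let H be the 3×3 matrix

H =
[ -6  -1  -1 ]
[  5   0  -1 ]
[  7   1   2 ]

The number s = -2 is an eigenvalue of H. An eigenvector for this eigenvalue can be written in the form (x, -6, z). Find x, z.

2, -2

We need (H + 2I)v = 0.
H + 2I = [[-4, -1, -1], [5, 2, -1], [7, 1, 4]].
Row 1: (-4)·x + (-1)·-6 + (-1)·z = 0
Row 2: (5)·x + (2)·-6 + (-1)·z = 0
Row 3: (7)·x + (1)·-6 + (4)·z = 0
Solving gives x = 2, z = -2.
Check: H·(2, -6, -2) = (-4, 12, 4) = -2·(2, -6, -2).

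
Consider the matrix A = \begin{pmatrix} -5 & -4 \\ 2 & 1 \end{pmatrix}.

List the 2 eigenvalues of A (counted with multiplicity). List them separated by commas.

det(A - lambda·I) = (-5 - lambda)(1 - lambda) - (-4)·(2) = lambda^2 + 4·lambda + 3.
This factors as (lambda + 3)·(lambda + 1) = 0.
Eigenvalues: -3, -1.

-3, -1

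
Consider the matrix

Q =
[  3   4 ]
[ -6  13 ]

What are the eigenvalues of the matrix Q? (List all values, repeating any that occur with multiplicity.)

det(Q - μI) = (3 - μ)(13 - μ) - (4)·(-6) = μ^2 - 16μ + 63.
This factors as (μ - 7)·(μ - 9) = 0.
Eigenvalues: 7, 9.

7, 9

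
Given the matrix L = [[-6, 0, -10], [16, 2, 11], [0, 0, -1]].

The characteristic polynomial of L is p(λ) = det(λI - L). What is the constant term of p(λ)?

-12

p(λ) = λ^3 + 5λ^2 - 8λ - 12.
The constant term is -12.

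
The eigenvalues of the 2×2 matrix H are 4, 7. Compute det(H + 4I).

88

If H has eigenvalues 4, 7, then H + 4I has eigenvalues 8, 11.
det(H + 4I) = (8) · (11) = 88.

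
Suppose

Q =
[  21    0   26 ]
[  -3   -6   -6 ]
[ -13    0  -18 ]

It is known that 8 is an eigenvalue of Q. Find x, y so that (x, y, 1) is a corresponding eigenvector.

-2, 0

We need (Q - 8I)v = 0.
Q - 8I = [[13, 0, 26], [-3, -14, -6], [-13, 0, -26]].
Row 1: (13)·x + (0)·y + (26)·1 = 0
Row 2: (-3)·x + (-14)·y + (-6)·1 = 0
Row 3: (-13)·x + (0)·y + (-26)·1 = 0
Solving gives x = -2, y = 0.
Check: Q·(-2, 0, 1) = (-16, 0, 8) = 8·(-2, 0, 1).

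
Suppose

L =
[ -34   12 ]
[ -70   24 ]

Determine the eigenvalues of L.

-6, -4

det(L - rI) = (-34 - r)(24 - r) - (12)·(-70) = r^2 + 10r + 24.
This factors as (r + 6)·(r + 4) = 0.
Eigenvalues: -6, -4.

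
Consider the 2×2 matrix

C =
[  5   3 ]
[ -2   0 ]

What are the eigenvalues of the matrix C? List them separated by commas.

det(C - λI) = (5 - λ)(0 - λ) - (3)·(-2) = λ^2 - 5λ + 6.
This factors as (λ - 2)·(λ - 3) = 0.
Eigenvalues: 2, 3.

2, 3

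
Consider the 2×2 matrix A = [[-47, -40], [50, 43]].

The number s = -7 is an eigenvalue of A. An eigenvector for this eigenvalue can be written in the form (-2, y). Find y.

We need (A + 7I)v = 0.
A + 7I = [[-40, -40], [50, 50]].
Row 1: (-40)·-2 + (-40)·y = 0
Row 2: (50)·-2 + (50)·y = 0
Solving gives y = 2.
Check: A·(-2, 2) = (14, -14) = -7·(-2, 2).

2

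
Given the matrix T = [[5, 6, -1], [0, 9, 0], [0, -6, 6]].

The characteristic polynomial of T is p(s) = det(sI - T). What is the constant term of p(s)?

p(s) = s^3 - 20s^2 + 129s - 270.
The constant term is -270.

-270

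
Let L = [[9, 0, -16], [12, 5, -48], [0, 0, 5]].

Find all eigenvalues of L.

The characteristic polynomial is p(t) = det(tI - L).
Expanding along the first row, p(t) = t^3 - 19t^2 + 115t - 225.
Rational-root test: t = 5 gives p(5) = 0.
Factor out (t - 5): p(t) = (t - 5)·(t^2 - 14t + 45).
The quadratic factors as (t - 5)·(t - 9).
Eigenvalues: 5, 5, 9.

5, 5, 9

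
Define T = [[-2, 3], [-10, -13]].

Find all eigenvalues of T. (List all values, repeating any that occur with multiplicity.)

det(T - μI) = (-2 - μ)(-13 - μ) - (3)·(-10) = μ^2 + 15μ + 56.
This factors as (μ + 8)·(μ + 7) = 0.
Eigenvalues: -8, -7.

-8, -7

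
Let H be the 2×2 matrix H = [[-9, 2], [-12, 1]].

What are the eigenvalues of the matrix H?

-5, -3

det(H - μI) = (-9 - μ)(1 - μ) - (2)·(-12) = μ^2 + 8μ + 15.
This factors as (μ + 5)·(μ + 3) = 0.
Eigenvalues: -5, -3.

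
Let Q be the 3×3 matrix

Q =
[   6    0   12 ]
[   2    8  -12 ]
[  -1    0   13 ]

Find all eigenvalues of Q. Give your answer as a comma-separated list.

The characteristic polynomial is p(λ) = det(λI - Q).
Cofactor expansion gives p(λ) = λ^3 - 27λ^2 + 242λ - 720.
Since p(8) = 0, λ = 8 is a root.
Dividing by (λ - 8) leaves λ^2 - 19λ + 90.
The quadratic factors as (λ - 9)·(λ - 10).
Eigenvalues: 8, 9, 10.

8, 9, 10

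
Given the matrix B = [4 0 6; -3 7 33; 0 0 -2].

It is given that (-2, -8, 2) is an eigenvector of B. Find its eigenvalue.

-2

Compute Bv: B·(-2, -8, 2) = (4, 16, -4).
Since Bv = λv, compare component 1: 4 = λ·-2, so λ = -2.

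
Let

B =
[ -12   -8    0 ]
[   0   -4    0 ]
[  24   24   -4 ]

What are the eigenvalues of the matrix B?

Set up det(tI - B) = 0.
Cofactor expansion gives p(t) = t^3 + 20t^2 + 112t + 192.
Rational-root test: t = -12 gives p(-12) = 0.
Dividing by (t + 12) leaves t^2 + 8t + 16.
The quadratic factor is (t + 4)^2.
Eigenvalues: -12, -4, -4.

-12, -4, -4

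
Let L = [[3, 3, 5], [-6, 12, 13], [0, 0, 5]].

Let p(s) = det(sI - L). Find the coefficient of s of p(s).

129

p(s) = s^3 - 20s^2 + 129s - 270.
The coefficient of s is 129.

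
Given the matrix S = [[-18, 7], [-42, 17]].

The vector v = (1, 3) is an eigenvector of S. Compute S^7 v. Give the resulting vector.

First find the eigenvalue: Sv = (3, 9) = 3·(1, 3), so λ = 3.
Then S^7 v = λ^7·v = 3^7·(1, 3) = 2187·(1, 3) = (2187, 6561).

(2187, 6561)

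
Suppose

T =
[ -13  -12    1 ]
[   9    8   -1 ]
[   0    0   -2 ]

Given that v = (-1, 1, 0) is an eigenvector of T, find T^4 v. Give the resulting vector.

First find the eigenvalue: Tv = (1, -1, 0) = -1·(-1, 1, 0), so λ = -1.
Then T^4 v = λ^4·v = (-1)^4·(-1, 1, 0) = 1·(-1, 1, 0) = (-1, 1, 0).

(-1, 1, 0)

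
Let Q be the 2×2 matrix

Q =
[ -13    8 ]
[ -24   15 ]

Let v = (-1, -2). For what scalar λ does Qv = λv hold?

Compute Qv: Q·(-1, -2) = (-3, -6).
Since Qv = λv, compare component 1: -3 = λ·-1, so λ = 3.

3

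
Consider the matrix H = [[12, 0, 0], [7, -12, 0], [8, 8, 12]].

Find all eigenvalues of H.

H is lower triangular, so its eigenvalues are the diagonal entries.
Diagonal: 12, -12, 12.

-12, 12, 12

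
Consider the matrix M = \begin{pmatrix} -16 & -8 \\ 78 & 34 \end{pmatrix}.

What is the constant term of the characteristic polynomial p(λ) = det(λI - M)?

80

p(0) = det(0·I − M) = det(−M) = (−1)^2·det(M).
det(M) = 80, so p(0) = 80.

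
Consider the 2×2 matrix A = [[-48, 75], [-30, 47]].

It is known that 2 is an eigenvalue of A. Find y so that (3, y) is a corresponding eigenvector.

2

We need (A - 2I)v = 0.
A - 2I = [[-50, 75], [-30, 45]].
Row 1: (-50)·3 + (75)·y = 0
Row 2: (-30)·3 + (45)·y = 0
Solving gives y = 2.
Check: A·(3, 2) = (6, 4) = 2·(3, 2).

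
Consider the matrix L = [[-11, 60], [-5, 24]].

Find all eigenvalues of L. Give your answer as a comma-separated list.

4, 9

det(L - tI) = (-11 - t)(24 - t) - (60)·(-5) = t^2 - 13t + 36.
This factors as (t - 4)·(t - 9) = 0.
Eigenvalues: 4, 9.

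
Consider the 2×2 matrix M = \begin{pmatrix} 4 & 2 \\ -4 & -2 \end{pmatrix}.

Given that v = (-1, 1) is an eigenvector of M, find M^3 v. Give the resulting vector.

First find the eigenvalue: Mv = (-2, 2) = 2·(-1, 1), so λ = 2.
Then M^3 v = λ^3·v = 2^3·(-1, 1) = 8·(-1, 1) = (-8, 8).

(-8, 8)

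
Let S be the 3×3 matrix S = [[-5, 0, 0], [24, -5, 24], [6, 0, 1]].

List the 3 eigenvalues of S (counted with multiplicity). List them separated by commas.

Set up det(λI - S) = 0.
Cofactor expansion gives p(λ) = λ^3 + 9λ^2 + 15λ - 25.
Since p(1) = 0, λ = 1 is a root.
Factor out (λ - 1): p(λ) = (λ - 1)·(λ^2 + 10λ + 25).
The quadratic factor is (λ + 5)^2.
Eigenvalues: -5, -5, 1.

-5, -5, 1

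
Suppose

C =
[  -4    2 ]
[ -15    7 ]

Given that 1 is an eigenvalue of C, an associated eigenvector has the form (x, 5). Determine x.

2

We need (C - 1I)v = 0.
C - 1I = [[-5, 2], [-15, 6]].
Row 1: (-5)·x + (2)·5 = 0
Row 2: (-15)·x + (6)·5 = 0
Solving gives x = 2.
Check: C·(2, 5) = (2, 5) = 1·(2, 5).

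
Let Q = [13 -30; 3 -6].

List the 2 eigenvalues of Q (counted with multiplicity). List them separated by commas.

3, 4

det(Q - λI) = (13 - λ)(-6 - λ) - (-30)·(3) = λ^2 - 7λ + 12.
This factors as (λ - 3)·(λ - 4) = 0.
Eigenvalues: 3, 4.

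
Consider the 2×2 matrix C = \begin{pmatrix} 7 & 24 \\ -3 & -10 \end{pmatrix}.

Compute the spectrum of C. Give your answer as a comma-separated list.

-2, -1

det(C - λI) = (7 - λ)(-10 - λ) - (24)·(-3) = λ^2 + 3λ + 2.
This factors as (λ + 2)·(λ + 1) = 0.
Eigenvalues: -2, -1.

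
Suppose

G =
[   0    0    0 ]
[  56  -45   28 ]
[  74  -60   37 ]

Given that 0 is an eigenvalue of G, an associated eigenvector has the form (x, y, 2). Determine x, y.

-1, 0

We need (G)v = 0.
G = [[0, 0, 0], [56, -45, 28], [74, -60, 37]].
Row 1: (0)·x + (0)·y + (0)·2 = 0
Row 2: (56)·x + (-45)·y + (28)·2 = 0
Row 3: (74)·x + (-60)·y + (37)·2 = 0
Solving gives x = -1, y = 0.
Check: G·(-1, 0, 2) = (0, 0, 0) = 0·(-1, 0, 2).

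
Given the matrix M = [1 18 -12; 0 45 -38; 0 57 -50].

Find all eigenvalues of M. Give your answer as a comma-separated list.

-12, 1, 7

The characteristic polynomial is p(s) = det(sI - M).
Cofactor expansion gives p(s) = s^3 + 4s^2 - 89s + 84.
Rational-root test: s = -12 gives p(-12) = 0.
Dividing by (s + 12) leaves s^2 - 8s + 7.
The quadratic factors as (s - 1)·(s - 7).
Eigenvalues: -12, 1, 7.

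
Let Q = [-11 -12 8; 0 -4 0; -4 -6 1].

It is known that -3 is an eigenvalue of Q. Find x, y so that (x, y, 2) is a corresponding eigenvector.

2, 0

We need (Q + 3I)v = 0.
Q + 3I = [[-8, -12, 8], [0, -1, 0], [-4, -6, 4]].
Row 1: (-8)·x + (-12)·y + (8)·2 = 0
Row 2: (0)·x + (-1)·y + (0)·2 = 0
Row 3: (-4)·x + (-6)·y + (4)·2 = 0
Solving gives x = 2, y = 0.
Check: Q·(2, 0, 2) = (-6, 0, -6) = -3·(2, 0, 2).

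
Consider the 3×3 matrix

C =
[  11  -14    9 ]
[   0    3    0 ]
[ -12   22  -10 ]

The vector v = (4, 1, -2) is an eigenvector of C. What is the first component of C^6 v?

2916

First find the eigenvalue: Cv = (12, 3, -6) = 3·(4, 1, -2), so λ = 3.
Then C^6 v = λ^6·v = 3^6·(4, 1, -2) = 729·(4, 1, -2) = (2916, 729, -1458).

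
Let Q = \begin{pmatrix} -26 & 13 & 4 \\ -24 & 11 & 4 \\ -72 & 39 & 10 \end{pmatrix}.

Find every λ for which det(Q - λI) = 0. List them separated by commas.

-2, -2, -1

Set up det(λI - Q) = 0.
Cofactor expansion gives p(λ) = λ^3 + 5λ^2 + 8λ + 4.
Rational-root test: λ = -1 gives p(-1) = 0.
Dividing by (λ + 1) leaves λ^2 + 4λ + 4.
The quadratic factor is (λ + 2)^2.
Eigenvalues: -2, -2, -1.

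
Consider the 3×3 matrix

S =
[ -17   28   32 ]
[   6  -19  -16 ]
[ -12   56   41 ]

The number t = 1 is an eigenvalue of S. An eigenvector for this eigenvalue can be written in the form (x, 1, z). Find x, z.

We need (S - 1I)v = 0.
S - 1I = [[-18, 28, 32], [6, -20, -16], [-12, 56, 40]].
Row 1: (-18)·x + (28)·1 + (32)·z = 0
Row 2: (6)·x + (-20)·1 + (-16)·z = 0
Row 3: (-12)·x + (56)·1 + (40)·z = 0
Solving gives x = -2, z = -2.
Check: S·(-2, 1, -2) = (-2, 1, -2) = 1·(-2, 1, -2).

-2, -2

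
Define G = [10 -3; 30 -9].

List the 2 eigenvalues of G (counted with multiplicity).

det(G - λI) = (10 - λ)(-9 - λ) - (-3)·(30) = λ^2 - λ.
This factors as λ·(λ - 1) = 0.
Eigenvalues: 0, 1.

0, 1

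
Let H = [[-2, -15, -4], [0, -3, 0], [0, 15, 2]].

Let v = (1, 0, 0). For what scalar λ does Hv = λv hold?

-2

Compute Hv: H·(1, 0, 0) = (-2, 0, 0).
Since Hv = λv, compare component 1: -2 = λ·1, so λ = -2.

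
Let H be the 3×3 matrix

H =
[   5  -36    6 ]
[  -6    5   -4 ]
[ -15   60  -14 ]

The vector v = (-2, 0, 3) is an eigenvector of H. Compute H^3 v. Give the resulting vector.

(128, 0, -192)

First find the eigenvalue: Hv = (8, 0, -12) = -4·(-2, 0, 3), so λ = -4.
Then H^3 v = λ^3·v = (-4)^3·(-2, 0, 3) = -64·(-2, 0, 3) = (128, 0, -192).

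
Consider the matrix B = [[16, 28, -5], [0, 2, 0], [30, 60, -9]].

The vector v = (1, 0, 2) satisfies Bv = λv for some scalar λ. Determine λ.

Compute Bv: B·(1, 0, 2) = (6, 0, 12).
Since Bv = λv, compare component 1: 6 = λ·1, so λ = 6.

6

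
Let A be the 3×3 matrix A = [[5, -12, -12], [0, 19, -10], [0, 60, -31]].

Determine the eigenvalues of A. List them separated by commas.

-11, -1, 5

Set up det(rI - A) = 0.
Expanding along the first row, p(r) = r^3 + 7r^2 - 49r - 55.
Since p(5) = 0, r = 5 is a root.
Factor out (r - 5): p(r) = (r - 5)·(r^2 + 12r + 11).
The quadratic factors as (r + 11)·(r + 1).
Eigenvalues: -11, -1, 5.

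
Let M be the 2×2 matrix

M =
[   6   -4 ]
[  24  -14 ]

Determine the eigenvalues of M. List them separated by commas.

-6, -2

det(M - tI) = (6 - t)(-14 - t) - (-4)·(24) = t^2 + 8t + 12.
This factors as (t + 6)·(t + 2) = 0.
Eigenvalues: -6, -2.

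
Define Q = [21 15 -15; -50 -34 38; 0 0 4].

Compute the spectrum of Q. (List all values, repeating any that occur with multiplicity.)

Compute the characteristic polynomial p(λ) = det(λI - Q).
Expanding along the first row, p(λ) = λ^3 + 9λ^2 - 16λ - 144.
Since p(-4) = 0, λ = -4 is a root.
Factor out (λ + 4): p(λ) = (λ + 4)·(λ^2 + 5λ - 36).
The quadratic factors as (λ + 9)·(λ - 4).
Eigenvalues: -9, -4, 4.

-9, -4, 4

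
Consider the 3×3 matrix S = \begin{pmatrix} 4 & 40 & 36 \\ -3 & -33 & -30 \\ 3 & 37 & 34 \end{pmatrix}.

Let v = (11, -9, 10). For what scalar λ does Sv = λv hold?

Compute Sv: S·(11, -9, 10) = (44, -36, 40).
Since Sv = λv, compare component 1: 44 = λ·11, so λ = 4.

4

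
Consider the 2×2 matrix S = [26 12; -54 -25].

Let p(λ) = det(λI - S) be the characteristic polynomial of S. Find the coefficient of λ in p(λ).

-1

The coefficient of λ of det(λI - S) is −trace(S).
trace(S) = (26) + (-25) = 1, so the coefficient is -1.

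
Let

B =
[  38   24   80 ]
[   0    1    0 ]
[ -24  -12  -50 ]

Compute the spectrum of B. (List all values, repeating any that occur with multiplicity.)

Set up det(sI - B) = 0.
Expanding the 3×3 determinant: p(s) = s^3 + 11s^2 + 8s - 20.
Try s = 1: p(1) = 0, so 1 is a root.
Factor out (s - 1): p(s) = (s - 1)·(s^2 + 12s + 20).
The quadratic factors as (s + 10)·(s + 2).
Eigenvalues: -10, -2, 1.

-10, -2, 1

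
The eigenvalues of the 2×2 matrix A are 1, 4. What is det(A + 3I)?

If A has eigenvalues 1, 4, then A + 3I has eigenvalues 4, 7.
det(A + 3I) = (4) · (7) = 28.

28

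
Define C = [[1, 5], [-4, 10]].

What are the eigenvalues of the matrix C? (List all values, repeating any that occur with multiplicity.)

det(C - sI) = (1 - s)(10 - s) - (5)·(-4) = s^2 - 11s + 30.
This factors as (s - 5)·(s - 6) = 0.
Eigenvalues: 5, 6.

5, 6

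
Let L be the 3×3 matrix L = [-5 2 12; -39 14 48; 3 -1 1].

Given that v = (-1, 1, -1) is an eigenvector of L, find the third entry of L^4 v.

-625

First find the eigenvalue: Lv = (-5, 5, -5) = 5·(-1, 1, -1), so λ = 5.
Then L^4 v = λ^4·v = 5^4·(-1, 1, -1) = 625·(-1, 1, -1) = (-625, 625, -625).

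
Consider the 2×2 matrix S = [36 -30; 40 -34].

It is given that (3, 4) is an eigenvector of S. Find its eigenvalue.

-4

Compute Sv: S·(3, 4) = (-12, -16).
Since Sv = λv, compare component 1: -12 = λ·3, so λ = -4.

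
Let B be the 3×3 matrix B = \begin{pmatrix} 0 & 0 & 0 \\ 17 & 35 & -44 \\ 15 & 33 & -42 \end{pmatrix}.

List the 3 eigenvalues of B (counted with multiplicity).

Compute the characteristic polynomial p(s) = det(sI - B).
Expanding along the first row, p(s) = s^3 + 7s^2 - 18s.
Since p(2) = 0, s = 2 is a root.
Dividing by (s - 2) leaves s^2 + 9s.
The quadratic factors as (s + 9)·s.
Eigenvalues: -9, 0, 2.

-9, 0, 2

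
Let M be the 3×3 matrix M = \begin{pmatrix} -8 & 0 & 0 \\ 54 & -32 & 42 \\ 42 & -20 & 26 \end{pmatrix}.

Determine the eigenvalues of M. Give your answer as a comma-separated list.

-8, -4, -2

The characteristic polynomial is p(λ) = det(λI - M).
Expanding along the first row, p(λ) = λ^3 + 14λ^2 + 56λ + 64.
Since p(-4) = 0, λ = -4 is a root.
Dividing by (λ + 4) leaves λ^2 + 10λ + 16.
The quadratic factors as (λ + 8)·(λ + 2).
Eigenvalues: -8, -4, -2.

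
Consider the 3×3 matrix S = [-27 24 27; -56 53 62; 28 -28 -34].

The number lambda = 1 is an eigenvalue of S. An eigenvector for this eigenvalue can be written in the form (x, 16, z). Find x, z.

6, -8

We need (S - 1I)v = 0.
S - 1I = [[-28, 24, 27], [-56, 52, 62], [28, -28, -35]].
Row 1: (-28)·x + (24)·16 + (27)·z = 0
Row 2: (-56)·x + (52)·16 + (62)·z = 0
Row 3: (28)·x + (-28)·16 + (-35)·z = 0
Solving gives x = 6, z = -8.
Check: S·(6, 16, -8) = (6, 16, -8) = 1·(6, 16, -8).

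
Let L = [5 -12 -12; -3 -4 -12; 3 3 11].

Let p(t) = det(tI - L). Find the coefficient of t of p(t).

p(t) = t^3 - 12t^2 + 27t + 40.
The coefficient of t is 27.

27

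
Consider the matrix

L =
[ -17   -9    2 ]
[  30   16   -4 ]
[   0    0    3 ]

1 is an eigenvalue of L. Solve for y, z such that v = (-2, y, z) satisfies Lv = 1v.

4, 0

We need (L - 1I)v = 0.
L - 1I = [[-18, -9, 2], [30, 15, -4], [0, 0, 2]].
Row 1: (-18)·-2 + (-9)·y + (2)·z = 0
Row 2: (30)·-2 + (15)·y + (-4)·z = 0
Row 3: (0)·-2 + (0)·y + (2)·z = 0
Solving gives y = 4, z = 0.
Check: L·(-2, 4, 0) = (-2, 4, 0) = 1·(-2, 4, 0).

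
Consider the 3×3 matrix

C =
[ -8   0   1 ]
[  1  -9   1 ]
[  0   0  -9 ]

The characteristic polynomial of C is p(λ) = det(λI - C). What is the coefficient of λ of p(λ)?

p(λ) = λ^3 + 26λ^2 + 225λ + 648.
The coefficient of λ is 225.

225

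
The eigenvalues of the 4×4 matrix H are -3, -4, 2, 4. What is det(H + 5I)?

If H has eigenvalues -3, -4, 2, 4, then H + 5I has eigenvalues 2, 1, 7, 9.
det(H + 5I) = (2) · (1) · (7) · (9) = 126.

126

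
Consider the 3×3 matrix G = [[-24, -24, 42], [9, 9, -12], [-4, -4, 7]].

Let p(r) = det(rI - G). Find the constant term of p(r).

p(r) = r^3 + 8r^2 + 15r.
The constant term is 0.

0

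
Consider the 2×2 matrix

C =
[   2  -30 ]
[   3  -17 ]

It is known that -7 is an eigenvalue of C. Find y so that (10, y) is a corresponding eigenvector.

3

We need (C + 7I)v = 0.
C + 7I = [[9, -30], [3, -10]].
Row 1: (9)·10 + (-30)·y = 0
Row 2: (3)·10 + (-10)·y = 0
Solving gives y = 3.
Check: C·(10, 3) = (-70, -21) = -7·(10, 3).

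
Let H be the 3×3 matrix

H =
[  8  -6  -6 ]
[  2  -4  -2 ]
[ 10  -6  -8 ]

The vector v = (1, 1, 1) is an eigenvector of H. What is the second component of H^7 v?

-16384

First find the eigenvalue: Hv = (-4, -4, -4) = -4·(1, 1, 1), so λ = -4.
Then H^7 v = λ^7·v = (-4)^7·(1, 1, 1) = -16384·(1, 1, 1) = (-16384, -16384, -16384).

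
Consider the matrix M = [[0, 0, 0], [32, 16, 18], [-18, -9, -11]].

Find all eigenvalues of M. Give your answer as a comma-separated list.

The characteristic polynomial is p(lambda) = det(lambda·I - M).
Cofactor expansion gives p(lambda) = lambda^3 - 5·lambda^2 - 14·lambda.
Try lambda = -2: p(-2) = 0, so -2 is a root.
Factor out (lambda + 2): p(lambda) = (lambda + 2)·(lambda^2 - 7·lambda).
The quadratic factors as lambda·(lambda - 7).
Eigenvalues: -2, 0, 7.

-2, 0, 7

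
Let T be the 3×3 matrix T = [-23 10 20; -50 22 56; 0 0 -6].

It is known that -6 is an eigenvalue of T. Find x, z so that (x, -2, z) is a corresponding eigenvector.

0, 1

We need (T + 6I)v = 0.
T + 6I = [[-17, 10, 20], [-50, 28, 56], [0, 0, 0]].
Row 1: (-17)·x + (10)·-2 + (20)·z = 0
Row 2: (-50)·x + (28)·-2 + (56)·z = 0
Row 3: (0)·x + (0)·-2 + (0)·z = 0
Solving gives x = 0, z = 1.
Check: T·(0, -2, 1) = (0, 12, -6) = -6·(0, -2, 1).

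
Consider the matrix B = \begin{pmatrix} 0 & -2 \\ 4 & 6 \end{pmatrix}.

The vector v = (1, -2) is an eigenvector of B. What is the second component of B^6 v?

First find the eigenvalue: Bv = (4, -8) = 4·(1, -2), so λ = 4.
Then B^6 v = λ^6·v = 4^6·(1, -2) = 4096·(1, -2) = (4096, -8192).

-8192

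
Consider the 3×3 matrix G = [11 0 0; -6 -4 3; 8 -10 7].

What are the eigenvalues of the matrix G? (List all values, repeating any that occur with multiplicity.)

The characteristic polynomial is p(r) = det(rI - G).
Expanding along the first row, p(r) = r^3 - 14r^2 + 35r - 22.
Try r = 2: p(2) = 0, so 2 is a root.
Factor out (r - 2): p(r) = (r - 2)·(r^2 - 12r + 11).
The quadratic factors as (r - 1)·(r - 11).
Eigenvalues: 1, 2, 11.

1, 2, 11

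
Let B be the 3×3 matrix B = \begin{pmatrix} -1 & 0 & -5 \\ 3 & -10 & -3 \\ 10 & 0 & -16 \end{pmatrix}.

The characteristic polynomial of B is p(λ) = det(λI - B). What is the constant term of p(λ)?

p(λ) = λ^3 + 27λ^2 + 236λ + 660.
The constant term is 660.

660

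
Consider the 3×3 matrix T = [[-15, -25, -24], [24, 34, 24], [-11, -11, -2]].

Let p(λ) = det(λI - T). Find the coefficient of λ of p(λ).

52

p(λ) = λ^3 - 17λ^2 + 52λ + 180.
The coefficient of λ is 52.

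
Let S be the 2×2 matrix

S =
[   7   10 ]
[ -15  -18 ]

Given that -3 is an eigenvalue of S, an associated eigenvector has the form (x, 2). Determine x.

-2

We need (S + 3I)v = 0.
S + 3I = [[10, 10], [-15, -15]].
Row 1: (10)·x + (10)·2 = 0
Row 2: (-15)·x + (-15)·2 = 0
Solving gives x = -2.
Check: S·(-2, 2) = (6, -6) = -3·(-2, 2).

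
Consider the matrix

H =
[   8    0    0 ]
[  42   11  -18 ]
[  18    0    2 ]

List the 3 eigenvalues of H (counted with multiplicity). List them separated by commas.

The characteristic polynomial is p(t) = det(tI - H).
Expanding along the first row, p(t) = t^3 - 21t^2 + 126t - 176.
Try t = 2: p(2) = 0, so 2 is a root.
Factor out (t - 2): p(t) = (t - 2)·(t^2 - 19t + 88).
The quadratic factors as (t - 8)·(t - 11).
Eigenvalues: 2, 8, 11.

2, 8, 11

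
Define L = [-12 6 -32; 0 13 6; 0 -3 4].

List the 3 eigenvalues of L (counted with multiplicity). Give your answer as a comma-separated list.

-12, 7, 10

Compute the characteristic polynomial p(λ) = det(λI - L).
Expanding along the first row, p(λ) = λ^3 - 5λ^2 - 134λ + 840.
Since p(-12) = 0, λ = -12 is a root.
Dividing by (λ + 12) leaves λ^2 - 17λ + 70.
The quadratic factors as (λ - 7)·(λ - 10).
Eigenvalues: -12, 7, 10.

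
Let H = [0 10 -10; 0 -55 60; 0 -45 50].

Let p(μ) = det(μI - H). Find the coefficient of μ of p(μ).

-50

p(μ) = μ^3 + 5μ^2 - 50μ.
The coefficient of μ is -50.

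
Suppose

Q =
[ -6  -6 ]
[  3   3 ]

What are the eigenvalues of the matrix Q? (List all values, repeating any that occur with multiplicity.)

det(Q - lambda·I) = (-6 - lambda)(3 - lambda) - (-6)·(3) = lambda^2 + 3·lambda.
This factors as (lambda + 3)·lambda = 0.
Eigenvalues: -3, 0.

-3, 0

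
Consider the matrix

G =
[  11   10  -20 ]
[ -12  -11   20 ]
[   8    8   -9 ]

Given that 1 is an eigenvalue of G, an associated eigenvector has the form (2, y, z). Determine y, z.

We need (G - 1I)v = 0.
G - 1I = [[10, 10, -20], [-12, -12, 20], [8, 8, -10]].
Row 1: (10)·2 + (10)·y + (-20)·z = 0
Row 2: (-12)·2 + (-12)·y + (20)·z = 0
Row 3: (8)·2 + (8)·y + (-10)·z = 0
Solving gives y = -2, z = 0.
Check: G·(2, -2, 0) = (2, -2, 0) = 1·(2, -2, 0).

-2, 0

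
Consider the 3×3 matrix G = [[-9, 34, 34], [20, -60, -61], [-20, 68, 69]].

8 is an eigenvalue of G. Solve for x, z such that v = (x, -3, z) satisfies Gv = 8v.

We need (G - 8I)v = 0.
G - 8I = [[-17, 34, 34], [20, -68, -61], [-20, 68, 61]].
Row 1: (-17)·x + (34)·-3 + (34)·z = 0
Row 2: (20)·x + (-68)·-3 + (-61)·z = 0
Row 3: (-20)·x + (68)·-3 + (61)·z = 0
Solving gives x = 2, z = 4.
Check: G·(2, -3, 4) = (16, -24, 32) = 8·(2, -3, 4).

2, 4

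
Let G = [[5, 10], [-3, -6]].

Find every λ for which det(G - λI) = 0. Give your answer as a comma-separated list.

-1, 0

det(G - tI) = (5 - t)(-6 - t) - (10)·(-3) = t^2 + t.
This factors as (t + 1)·t = 0.
Eigenvalues: -1, 0.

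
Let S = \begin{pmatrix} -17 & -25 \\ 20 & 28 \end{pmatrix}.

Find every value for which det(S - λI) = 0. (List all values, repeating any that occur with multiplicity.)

3, 8

det(S - rI) = (-17 - r)(28 - r) - (-25)·(20) = r^2 - 11r + 24.
This factors as (r - 3)·(r - 8) = 0.
Eigenvalues: 3, 8.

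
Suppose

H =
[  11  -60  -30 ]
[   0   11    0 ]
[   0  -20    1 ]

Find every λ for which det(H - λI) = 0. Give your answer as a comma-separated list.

Compute the characteristic polynomial p(λ) = det(λI - H).
Expanding along the first row, p(λ) = λ^3 - 23λ^2 + 143λ - 121.
Try λ = 1: p(1) = 0, so 1 is a root.
Dividing by (λ - 1) leaves λ^2 - 22λ + 121.
The quadratic factor is (λ - 11)^2.
Eigenvalues: 1, 11, 11.

1, 11, 11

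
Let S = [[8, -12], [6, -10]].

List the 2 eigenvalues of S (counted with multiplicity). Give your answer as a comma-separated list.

det(S - rI) = (8 - r)(-10 - r) - (-12)·(6) = r^2 + 2r - 8.
This factors as (r + 4)·(r - 2) = 0.
Eigenvalues: -4, 2.

-4, 2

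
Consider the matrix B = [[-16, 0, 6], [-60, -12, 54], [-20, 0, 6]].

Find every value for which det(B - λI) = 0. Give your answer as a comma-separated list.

-12, -6, -4

Set up det(sI - B) = 0.
Cofactor expansion gives p(s) = s^3 + 22s^2 + 144s + 288.
Try s = -6: p(-6) = 0, so -6 is a root.
Dividing by (s + 6) leaves s^2 + 16s + 48.
The quadratic factors as (s + 12)·(s + 4).
Eigenvalues: -12, -6, -4.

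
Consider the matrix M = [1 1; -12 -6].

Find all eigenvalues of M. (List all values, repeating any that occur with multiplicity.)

det(M - rI) = (1 - r)(-6 - r) - (1)·(-12) = r^2 + 5r + 6.
This factors as (r + 3)·(r + 2) = 0.
Eigenvalues: -3, -2.

-3, -2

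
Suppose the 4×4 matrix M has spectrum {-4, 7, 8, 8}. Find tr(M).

19

trace(M) is the sum of the eigenvalues: (-4) + (7) + (8) + (8) = 19.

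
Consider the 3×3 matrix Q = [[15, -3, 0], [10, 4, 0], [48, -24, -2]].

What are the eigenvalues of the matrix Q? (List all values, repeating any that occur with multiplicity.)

Compute the characteristic polynomial p(lambda) = det(lambda·I - Q).
Expanding the 3×3 determinant: p(lambda) = lambda^3 - 17·lambda^2 + 52·lambda + 180.
Try lambda = -2: p(-2) = 0, so -2 is a root.
Factor out (lambda + 2): p(lambda) = (lambda + 2)·(lambda^2 - 19·lambda + 90).
The quadratic factors as (lambda - 9)·(lambda - 10).
Eigenvalues: -2, 9, 10.

-2, 9, 10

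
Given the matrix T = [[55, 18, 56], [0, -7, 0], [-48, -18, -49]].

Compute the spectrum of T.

-7, -1, 7

The characteristic polynomial is p(λ) = det(λI - T).
Expanding along the first row, p(λ) = λ^3 + λ^2 - 49λ - 49.
Since p(-7) = 0, λ = -7 is a root.
Dividing by (λ + 7) leaves λ^2 - 6λ - 7.
The quadratic factors as (λ + 1)·(λ - 7).
Eigenvalues: -7, -1, 7.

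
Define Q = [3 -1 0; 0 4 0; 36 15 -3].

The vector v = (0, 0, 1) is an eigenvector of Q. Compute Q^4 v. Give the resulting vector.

(0, 0, 81)

First find the eigenvalue: Qv = (0, 0, -3) = -3·(0, 0, 1), so λ = -3.
Then Q^4 v = λ^4·v = (-3)^4·(0, 0, 1) = 81·(0, 0, 1) = (0, 0, 81).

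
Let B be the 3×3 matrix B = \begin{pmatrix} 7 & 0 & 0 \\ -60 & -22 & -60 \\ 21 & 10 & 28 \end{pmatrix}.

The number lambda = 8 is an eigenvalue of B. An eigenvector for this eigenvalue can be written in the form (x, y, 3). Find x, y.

0, -6

We need (B - 8I)v = 0.
B - 8I = [[-1, 0, 0], [-60, -30, -60], [21, 10, 20]].
Row 1: (-1)·x + (0)·y + (0)·3 = 0
Row 2: (-60)·x + (-30)·y + (-60)·3 = 0
Row 3: (21)·x + (10)·y + (20)·3 = 0
Solving gives x = 0, y = -6.
Check: B·(0, -6, 3) = (0, -48, 24) = 8·(0, -6, 3).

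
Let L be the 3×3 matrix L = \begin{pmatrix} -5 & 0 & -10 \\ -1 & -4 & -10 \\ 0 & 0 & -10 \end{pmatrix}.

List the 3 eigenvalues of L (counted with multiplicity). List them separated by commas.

Compute the characteristic polynomial p(λ) = det(λI - L).
Expanding along the first row, p(λ) = λ^3 + 19λ^2 + 110λ + 200.
Rational-root test: λ = -5 gives p(-5) = 0.
Factor out (λ + 5): p(λ) = (λ + 5)·(λ^2 + 14λ + 40).
The quadratic factors as (λ + 10)·(λ + 4).
Eigenvalues: -10, -5, -4.

-10, -5, -4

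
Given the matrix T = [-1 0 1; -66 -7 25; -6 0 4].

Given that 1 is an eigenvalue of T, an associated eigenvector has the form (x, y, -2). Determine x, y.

-1, 2

We need (T - 1I)v = 0.
T - 1I = [[-2, 0, 1], [-66, -8, 25], [-6, 0, 3]].
Row 1: (-2)·x + (0)·y + (1)·-2 = 0
Row 2: (-66)·x + (-8)·y + (25)·-2 = 0
Row 3: (-6)·x + (0)·y + (3)·-2 = 0
Solving gives x = -1, y = 2.
Check: T·(-1, 2, -2) = (-1, 2, -2) = 1·(-1, 2, -2).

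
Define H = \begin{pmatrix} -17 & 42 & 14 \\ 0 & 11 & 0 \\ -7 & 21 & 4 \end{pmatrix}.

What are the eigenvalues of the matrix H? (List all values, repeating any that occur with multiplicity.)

-10, -3, 11

Compute the characteristic polynomial p(s) = det(sI - H).
Cofactor expansion gives p(s) = s^3 + 2s^2 - 113s - 330.
Try s = 11: p(11) = 0, so 11 is a root.
Factor out (s - 11): p(s) = (s - 11)·(s^2 + 13s + 30).
The quadratic factors as (s + 10)·(s + 3).
Eigenvalues: -10, -3, 11.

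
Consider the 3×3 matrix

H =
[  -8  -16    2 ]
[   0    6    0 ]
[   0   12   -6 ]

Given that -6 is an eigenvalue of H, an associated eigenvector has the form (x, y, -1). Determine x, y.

We need (H + 6I)v = 0.
H + 6I = [[-2, -16, 2], [0, 12, 0], [0, 12, 0]].
Row 1: (-2)·x + (-16)·y + (2)·-1 = 0
Row 2: (0)·x + (12)·y + (0)·-1 = 0
Row 3: (0)·x + (12)·y + (0)·-1 = 0
Solving gives x = -1, y = 0.
Check: H·(-1, 0, -1) = (6, 0, 6) = -6·(-1, 0, -1).

-1, 0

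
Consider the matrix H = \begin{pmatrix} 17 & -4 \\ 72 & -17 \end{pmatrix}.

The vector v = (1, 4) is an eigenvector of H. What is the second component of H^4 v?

First find the eigenvalue: Hv = (1, 4) = 1·(1, 4), so λ = 1.
Then H^4 v = λ^4·v = 1^4·(1, 4) = 1·(1, 4) = (1, 4).

4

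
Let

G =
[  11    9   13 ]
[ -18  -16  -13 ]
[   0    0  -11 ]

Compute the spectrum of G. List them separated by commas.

Set up det(lambda·I - G) = 0.
Cofactor expansion gives p(lambda) = lambda^3 + 16·lambda^2 + 41·lambda - 154.
Try lambda = 2: p(2) = 0, so 2 is a root.
Factor out (lambda - 2): p(lambda) = (lambda - 2)·(lambda^2 + 18·lambda + 77).
The quadratic factors as (lambda + 11)·(lambda + 7).
Eigenvalues: -11, -7, 2.

-11, -7, 2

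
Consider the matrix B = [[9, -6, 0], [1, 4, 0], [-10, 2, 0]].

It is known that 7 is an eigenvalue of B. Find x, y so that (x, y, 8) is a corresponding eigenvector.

We need (B - 7I)v = 0.
B - 7I = [[2, -6, 0], [1, -3, 0], [-10, 2, -7]].
Row 1: (2)·x + (-6)·y + (0)·8 = 0
Row 2: (1)·x + (-3)·y + (0)·8 = 0
Row 3: (-10)·x + (2)·y + (-7)·8 = 0
Solving gives x = -6, y = -2.
Check: B·(-6, -2, 8) = (-42, -14, 56) = 7·(-6, -2, 8).

-6, -2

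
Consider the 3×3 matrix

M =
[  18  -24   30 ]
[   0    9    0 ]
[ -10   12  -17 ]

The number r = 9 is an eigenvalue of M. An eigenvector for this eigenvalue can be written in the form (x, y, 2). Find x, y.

-4, 1

We need (M - 9I)v = 0.
M - 9I = [[9, -24, 30], [0, 0, 0], [-10, 12, -26]].
Row 1: (9)·x + (-24)·y + (30)·2 = 0
Row 2: (0)·x + (0)·y + (0)·2 = 0
Row 3: (-10)·x + (12)·y + (-26)·2 = 0
Solving gives x = -4, y = 1.
Check: M·(-4, 1, 2) = (-36, 9, 18) = 9·(-4, 1, 2).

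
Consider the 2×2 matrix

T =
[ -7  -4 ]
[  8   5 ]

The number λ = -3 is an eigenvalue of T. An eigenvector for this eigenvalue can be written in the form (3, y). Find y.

-3

We need (T + 3I)v = 0.
T + 3I = [[-4, -4], [8, 8]].
Row 1: (-4)·3 + (-4)·y = 0
Row 2: (8)·3 + (8)·y = 0
Solving gives y = -3.
Check: T·(3, -3) = (-9, 9) = -3·(3, -3).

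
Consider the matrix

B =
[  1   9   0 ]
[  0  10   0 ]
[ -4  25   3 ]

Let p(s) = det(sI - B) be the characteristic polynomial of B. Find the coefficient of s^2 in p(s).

The coefficient of s^2 of det(sI - B) is −trace(B).
trace(B) = (1) + (10) + (3) = 14, so the coefficient is -14.

-14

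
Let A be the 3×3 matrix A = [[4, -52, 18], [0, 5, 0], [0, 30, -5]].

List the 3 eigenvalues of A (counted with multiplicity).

Compute the characteristic polynomial p(λ) = det(λI - A).
Expanding the 3×3 determinant: p(λ) = λ^3 - 4λ^2 - 25λ + 100.
Rational-root test: λ = 5 gives p(5) = 0.
Factor out (λ - 5): p(λ) = (λ - 5)·(λ^2 + λ - 20).
The quadratic factors as (λ + 5)·(λ - 4).
Eigenvalues: -5, 4, 5.

-5, 4, 5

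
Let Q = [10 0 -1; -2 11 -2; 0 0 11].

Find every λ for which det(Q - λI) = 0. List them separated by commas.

10, 11, 11

Compute the characteristic polynomial p(s) = det(sI - Q).
Expanding along the first row, p(s) = s^3 - 32s^2 + 341s - 1210.
Since p(10) = 0, s = 10 is a root.
Dividing by (s - 10) leaves s^2 - 22s + 121.
The quadratic factor is (s - 11)^2.
Eigenvalues: 10, 11, 11.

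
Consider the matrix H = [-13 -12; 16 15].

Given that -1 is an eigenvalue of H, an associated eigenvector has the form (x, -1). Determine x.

1

We need (H + 1I)v = 0.
H + 1I = [[-12, -12], [16, 16]].
Row 1: (-12)·x + (-12)·-1 = 0
Row 2: (16)·x + (16)·-1 = 0
Solving gives x = 1.
Check: H·(1, -1) = (-1, 1) = -1·(1, -1).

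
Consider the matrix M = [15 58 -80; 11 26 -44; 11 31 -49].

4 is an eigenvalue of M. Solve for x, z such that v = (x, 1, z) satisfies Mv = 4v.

We need (M - 4I)v = 0.
M - 4I = [[11, 58, -80], [11, 22, -44], [11, 31, -53]].
Row 1: (11)·x + (58)·1 + (-80)·z = 0
Row 2: (11)·x + (22)·1 + (-44)·z = 0
Row 3: (11)·x + (31)·1 + (-53)·z = 0
Solving gives x = 2, z = 1.
Check: M·(2, 1, 1) = (8, 4, 4) = 4·(2, 1, 1).

2, 1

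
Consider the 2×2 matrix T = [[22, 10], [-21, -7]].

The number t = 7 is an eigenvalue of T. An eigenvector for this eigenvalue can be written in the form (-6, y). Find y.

9

We need (T - 7I)v = 0.
T - 7I = [[15, 10], [-21, -14]].
Row 1: (15)·-6 + (10)·y = 0
Row 2: (-21)·-6 + (-14)·y = 0
Solving gives y = 9.
Check: T·(-6, 9) = (-42, 63) = 7·(-6, 9).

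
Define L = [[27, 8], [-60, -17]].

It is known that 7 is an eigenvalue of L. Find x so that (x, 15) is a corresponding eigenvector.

-6

We need (L - 7I)v = 0.
L - 7I = [[20, 8], [-60, -24]].
Row 1: (20)·x + (8)·15 = 0
Row 2: (-60)·x + (-24)·15 = 0
Solving gives x = -6.
Check: L·(-6, 15) = (-42, 105) = 7·(-6, 15).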